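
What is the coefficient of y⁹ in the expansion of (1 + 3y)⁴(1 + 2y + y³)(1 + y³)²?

433

(1 + 3y)⁴ has coefficients 1,12,54,108,81 for degrees 0…4.
(1 + 2y + y³) has coefficients 1,2,0,1,0,0,0,0,0,0 for degrees 0…9.
Finally multiplying by (1 + y³)², the product of all factors after the first has coefficients 1,2,0,3,4,0,3,2,0,1 for degrees 0…9.
[y⁹] = 1·1 + 12·0 + 54·2 + 108·3 + 81·0 = 433.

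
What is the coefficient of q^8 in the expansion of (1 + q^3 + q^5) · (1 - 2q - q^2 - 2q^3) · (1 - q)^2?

(1 + q^3 + q^5) has coefficients 1,0,0,1,0,1 for degrees 0…5.
(1 - 2q - q^2 - 2q^3) has coefficients 1,-2,-1,-2,0,0,0,0,0 for degrees 0…8.
Finally multiplying by (1 - q)^2, the product of all factors after the first has coefficients 1,-4,4,-2,3,-2,0,0,0 for degrees 0…8.
[q^8] = 1·0 + 1·(-2) + 1·(-2) = -4.

-4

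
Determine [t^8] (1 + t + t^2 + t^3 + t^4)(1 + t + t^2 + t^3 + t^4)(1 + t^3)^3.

(1 + t + t^2 + t^3 + t^4) has coefficients 1,1,1,1,1 for degrees 0…4.
(1 + t + t^2 + t^3 + t^4) has coefficients 1,1,1,1,1,0,0,0,0 for degrees 0…8.
Finally multiplying by (1 + t^3)^3, the product of all factors after the first has coefficients 1,1,1,4,4,3,6,6,3 for degrees 0…8.
[t^8] = 1·3 + 1·6 + 1·6 + 1·3 + 1·4 = 22.

22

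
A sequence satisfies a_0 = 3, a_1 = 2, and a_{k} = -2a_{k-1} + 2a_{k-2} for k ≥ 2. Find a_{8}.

The ordinary generating function has denominator 1 + 2z - 2z^2.
Iterating the recurrence: a_0,…,a_{8} = 3, 2, 2, 0, 4, -8, 24, -64, 176.

176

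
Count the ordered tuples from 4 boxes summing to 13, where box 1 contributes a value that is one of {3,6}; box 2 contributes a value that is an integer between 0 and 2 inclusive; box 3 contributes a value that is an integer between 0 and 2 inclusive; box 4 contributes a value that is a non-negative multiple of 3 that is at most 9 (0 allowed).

The generating function for the choices is (q^3 + q^6)·(1 + q + q^2)·(1 + q + q^2)·(1 + q^3 + q^6 + q^9); the count is [q^13].
(q^3 + q^6) has coefficients 0,0,0,1,0,0,1 for degrees 0…6.
(1 + q + q^2) has coefficients 1,1,1,0,0,0,0,0,0,0,0,0,0,0 for degrees 0…13.
Multiplying by (1 + q + q^2) gives running coefficients 1,2,3,2,1,0,0,0,0,0,0,0,0,0 for degrees 0…13.
Finally multiplying by (1 + q^3 + q^6 + q^9), the product of all factors after the first has coefficients 1,2,3,3,3,3,3,3,3,3,3,3,2,1 for degrees 0…13.
[q^13] = 1·3 + 1·3 = 6.

6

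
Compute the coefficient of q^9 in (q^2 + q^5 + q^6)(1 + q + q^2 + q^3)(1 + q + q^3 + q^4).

(q^2 + q^5 + q^6) has coefficients 0,0,1,0,0,1,1 for degrees 0…6.
(1 + q + q^2 + q^3) has coefficients 1,1,1,1,0,0,0,0,0,0 for degrees 0…9.
Finally multiplying by (1 + q + q^3 + q^4), the product of all factors after the first has coefficients 1,2,2,3,3,2,2,1,0,0 for degrees 0…9.
[q^9] = 1·1 + 1·3 + 1·3 = 7.

7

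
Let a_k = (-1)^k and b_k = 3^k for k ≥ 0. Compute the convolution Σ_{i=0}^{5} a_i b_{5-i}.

This is [x^5] in the product of the two ordinary generating functions.
Σ = 1·243 − 1·81 + 1·27 − 1·9 + 1·3 − 1·1 = 182.

182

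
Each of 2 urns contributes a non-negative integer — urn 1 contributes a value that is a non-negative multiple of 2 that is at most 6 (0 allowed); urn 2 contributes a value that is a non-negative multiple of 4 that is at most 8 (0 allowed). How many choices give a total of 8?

The generating function for the choices is (1 + x^2 + x^4 + x^6)·(1 + x^4 + x^8); the count is [x^8].
(1 + x^2 + x^4 + x^6) has coefficients 1,0,1,0,1,0,1 for degrees 0…6.
(1 + x^4 + x^8) has coefficients 1,0,0,0,1,0,0,0,1 for degrees 0…8.
[x^8] = 1·1 + 1·0 + 1·1 + 1·0 = 2.

2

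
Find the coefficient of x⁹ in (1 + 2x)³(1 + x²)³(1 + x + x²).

50

(1 + 2x)³ has coefficients 1,6,12,8 for degrees 0…3.
(1 + x²)³ has coefficients 1,0,3,0,3,0,1,0,0,0 for degrees 0…9.
Finally multiplying by (1 + x + x²), the product of all factors after the first has coefficients 1,1,4,3,6,3,4,1,1,0 for degrees 0…9.
[x⁹] = 1·0 + 6·1 + 12·1 + 8·4 = 50.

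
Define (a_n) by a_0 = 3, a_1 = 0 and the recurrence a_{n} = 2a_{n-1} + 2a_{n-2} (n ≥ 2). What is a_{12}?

The ordinary generating function has denominator 1 - 2x - 2x^2.
Iterating the recurrence: a_0,…,a_{12} = 3, 0, 6, 12, 36, 96, 264, 720, 1968, 5376, 14688, 40128, 109632.

109632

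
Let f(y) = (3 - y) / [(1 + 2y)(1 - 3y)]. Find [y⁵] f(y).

Partial fractions give a closed form: a_n = (7/5)·(-2)^n + (8/5)·3^n.
At n = 5: a_5 = 344.

344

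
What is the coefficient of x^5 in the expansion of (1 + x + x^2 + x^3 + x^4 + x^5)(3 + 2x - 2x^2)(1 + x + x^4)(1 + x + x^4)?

(1 + x + x^2 + x^3 + x^4 + x^5) has coefficients 1,1,1,1,1,1 for degrees 0…5.
(3 + 2x - 2x^2) has coefficients 3,2,-2,0,0,0 for degrees 0…5.
Multiplying by (1 + x + x^4) gives running coefficients 3,5,0,-2,3,2 for degrees 0…5.
Finally multiplying by (1 + x + x^4), the product of all factors after the first has coefficients 3,8,5,-2,4,10 for degrees 0…5.
[x^5] = 1·10 + 1·4 + 1·(-2) + 1·5 + 1·8 + 1·3 = 28.

28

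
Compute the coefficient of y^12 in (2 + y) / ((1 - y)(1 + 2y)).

4097

Partial fractions give a closed form: a_n = (1)·1^n + (1)·(-2)^n.
At n = 12: a_12 = 4097.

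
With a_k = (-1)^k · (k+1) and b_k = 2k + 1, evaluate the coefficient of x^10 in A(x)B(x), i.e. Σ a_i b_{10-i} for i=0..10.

6

This is [x^10] in the product of the two ordinary generating functions.
Σ = 1·21 − 2·19 + 3·17 − 4·15 + 5·13 − 6·11 + 7·9 − 8·7 + 9·5 − 10·3 + 11·1 = 6.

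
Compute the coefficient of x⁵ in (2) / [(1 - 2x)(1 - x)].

126

The denominator gives the recurrence a_n = 3a_(n−1) − 2a_(n−2) for n ≥ 2; the numerator fixes a_0 = 2, a_1 = 6.
Iterating: 2, 6, 14, 30, 62, 126, so a_5 = 126.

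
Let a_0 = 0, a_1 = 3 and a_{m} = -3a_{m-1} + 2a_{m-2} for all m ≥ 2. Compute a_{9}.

67089

The ordinary generating function has denominator 1 + 3q - 2q^2.
Iterating the recurrence: a_0,…,a_{9} = 0, 3, -9, 33, -117, 417, -1485, 5289, -18837, 67089.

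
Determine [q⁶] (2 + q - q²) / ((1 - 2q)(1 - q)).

The denominator gives the recurrence a_n = 3a_(n−1) − 2a_(n−2) for n ≥ 3; the numerator fixes a_0 = 2, a_1 = 7, a_2 = 16.
Iterating: 2, 7, 16, 34, 70, 142, 286, so a_6 = 286.

286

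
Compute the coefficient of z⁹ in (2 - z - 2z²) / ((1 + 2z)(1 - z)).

The denominator gives the recurrence a_n = −a_(n−1) + 2a_(n−2) for n ≥ 3; the numerator fixes a_0 = 2, a_1 = -3, a_2 = 5.
Iterating: 2, -3, 5, -11, 21, -43, 85, -171, 341, -683, so a_9 = -683.

-683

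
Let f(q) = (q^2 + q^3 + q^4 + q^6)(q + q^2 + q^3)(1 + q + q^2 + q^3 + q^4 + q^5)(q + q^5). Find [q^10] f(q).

(q^2 + q^3 + q^4 + q^6) has coefficients 0,0,1,1,1,0,1 for degrees 0…6.
(q + q^2 + q^3) has coefficients 0,1,1,1,0,0,0,0,0,0,0 for degrees 0…10.
Multiplying by (1 + q + q^2 + q^3 + q^4 + q^5) gives running coefficients 0,1,2,3,3,3,3,2,1,0,0 for degrees 0…10.
Finally multiplying by (q + q^5), the product of all factors after the first has coefficients 0,0,1,2,3,3,4,5,5,4,3 for degrees 0…10.
[q^10] = 1·5 + 1·5 + 1·4 + 1·3 = 17.

17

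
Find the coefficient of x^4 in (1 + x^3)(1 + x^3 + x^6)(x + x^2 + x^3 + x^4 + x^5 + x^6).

(1 + x^3) has coefficients 1,0,0,1 for degrees 0…3.
(1 + x^3 + x^6) has coefficients 1,0,0,1,0 for degrees 0…4.
Finally multiplying by (x + x^2 + x^3 + x^4 + x^5 + x^6), the product of all factors after the first has coefficients 0,1,1,1,2 for degrees 0…4.
[x^4] = 1·2 + 1·1 = 3.

3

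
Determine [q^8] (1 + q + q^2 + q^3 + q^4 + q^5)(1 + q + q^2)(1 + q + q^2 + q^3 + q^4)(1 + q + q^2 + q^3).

49

(1 + q + q^2 + q^3 + q^4 + q^5) has coefficients 1,1,1,1,1,1 for degrees 0…5.
(1 + q + q^2) has coefficients 1,1,1,0,0,0,0,0,0 for degrees 0…8.
Multiplying by (1 + q + q^2 + q^3 + q^4) gives running coefficients 1,2,3,3,3,2,1,0,0 for degrees 0…8.
Finally multiplying by (1 + q + q^2 + q^3), the product of all factors after the first has coefficients 1,3,6,9,11,11,9,6,3 for degrees 0…8.
[q^8] = 1·3 + 1·6 + 1·9 + 1·11 + 1·11 + 1·9 = 49.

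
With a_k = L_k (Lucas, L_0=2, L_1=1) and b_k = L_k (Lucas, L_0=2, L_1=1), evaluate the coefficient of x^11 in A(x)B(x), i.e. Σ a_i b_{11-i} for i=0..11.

2676

This is [x^11] in the product of the two ordinary generating functions.
Σ = 2·199 + 1·123 + 3·76 + 4·47 + 7·29 + 11·18 + 18·11 + 29·7 + 47·4 + 76·3 + 123·1 + 199·2 = 2676.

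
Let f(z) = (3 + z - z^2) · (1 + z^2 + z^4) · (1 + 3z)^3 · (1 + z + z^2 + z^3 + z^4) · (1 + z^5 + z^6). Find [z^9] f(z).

826

(3 + z - z^2) has coefficients 3,1,-1 for degrees 0…2.
(1 + z^2 + z^4) has coefficients 1,0,1,0,1,0,0,0,0,0 for degrees 0…9.
Multiplying by (1 + 3z)^3 gives running coefficients 1,9,28,36,28,36,27,27,0,0 for degrees 0…9.
Multiplying by (1 + z + z^2 + z^3 + z^4) gives running coefficients 1,10,38,74,102,137,155,154,118,90 for degrees 0…9.
Finally multiplying by (1 + z^5 + z^6), the product of all factors after the first has coefficients 1,10,38,74,102,138,166,202,230,266 for degrees 0…9.
[z^9] = 3·266 + 1·230 − 1·202 = 826.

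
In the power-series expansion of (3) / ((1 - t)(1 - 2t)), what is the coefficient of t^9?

3069

The denominator gives the recurrence a_n = 3a_(n−1) − 2a_(n−2) for n ≥ 2; the numerator fixes a_0 = 3, a_1 = 9.
Iterating: 3, 9, 21, 45, 93, 189, 381, 765, 1533, 3069, so a_9 = 3069.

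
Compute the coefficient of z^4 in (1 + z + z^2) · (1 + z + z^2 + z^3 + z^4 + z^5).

(1 + z + z^2) has coefficients 1,1,1 for degrees 0…2.
(1 + z + z^2 + z^3 + z^4 + z^5) has coefficients 1,1,1,1,1 for degrees 0…4.
[z^4] = 1·1 + 1·1 + 1·1 = 3.

3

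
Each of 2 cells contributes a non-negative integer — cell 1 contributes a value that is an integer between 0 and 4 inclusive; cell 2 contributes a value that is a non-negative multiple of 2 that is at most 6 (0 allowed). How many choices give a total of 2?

2

The generating function for the choices is (1 + x + x² + x³ + x⁴)·(1 + x² + x⁴ + x⁶); the count is [x²].
(1 + x + x² + x³ + x⁴) has coefficients 1,1,1 for degrees 0…2.
(1 + x² + x⁴ + x⁶) has coefficients 1,0,1 for degrees 0…2.
[x²] = 1·1 + 1·0 + 1·1 = 2.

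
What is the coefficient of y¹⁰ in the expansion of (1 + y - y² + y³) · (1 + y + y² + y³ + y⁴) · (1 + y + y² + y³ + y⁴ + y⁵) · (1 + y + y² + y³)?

(1 + y - y² + y³) has coefficients 1,1,-1,1 for degrees 0…3.
(1 + y + y² + y³ + y⁴) has coefficients 1,1,1,1,1,0,0,0,0,0,0 for degrees 0…10.
Multiplying by (1 + y + y² + y³ + y⁴ + y⁵) gives running coefficients 1,2,3,4,5,5,4,3,2,1,0 for degrees 0…10.
Finally multiplying by (1 + y + y² + y³), the product of all factors after the first has coefficients 1,3,6,10,14,17,18,17,14,10,6 for degrees 0…10.
[y¹⁰] = 1·6 + 1·10 − 1·14 + 1·17 = 19.

19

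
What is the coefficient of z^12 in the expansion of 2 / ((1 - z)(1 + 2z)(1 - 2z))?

Partial fractions give a closed form: a_n = (-2/3)·1^n + (2/3)·(-2)^n + (2)·2^n.
At n = 12: a_12 = 10922.

10922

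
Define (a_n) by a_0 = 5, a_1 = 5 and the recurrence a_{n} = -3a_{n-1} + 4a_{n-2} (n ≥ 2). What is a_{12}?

The ordinary generating function has denominator 1 + 3x - 4x^2.
Iterating the recurrence: a_0,…,a_{12} = 5, 5, 5, 5, 5, 5, 5, 5, 5, 5, 5, 5, 5.

5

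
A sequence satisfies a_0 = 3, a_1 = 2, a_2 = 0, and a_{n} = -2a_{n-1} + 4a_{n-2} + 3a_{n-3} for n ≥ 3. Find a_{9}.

9041

The ordinary generating function has denominator 1 + 2y - 4y^2 - 3y^3.
Iterating the recurrence: a_0,…,a_{9} = 3, 2, 0, 17, -28, 124, -309, 1030, -2924, 9041.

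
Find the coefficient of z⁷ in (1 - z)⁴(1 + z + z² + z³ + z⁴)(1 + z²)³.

-12

(1 - z)⁴ has coefficients 1,-4,6,-4,1 for degrees 0…4.
(1 + z + z² + z³ + z⁴) has coefficients 1,1,1,1,1,0,0,0 for degrees 0…7.
Finally multiplying by (1 + z²)³, the product of all factors after the first has coefficients 1,1,4,4,7,6,7,4 for degrees 0…7.
[z⁷] = 1·4 − 4·7 + 6·6 − 4·7 + 1·4 = -12.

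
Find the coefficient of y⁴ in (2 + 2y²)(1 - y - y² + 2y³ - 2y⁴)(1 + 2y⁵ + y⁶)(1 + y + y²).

(2 + 2y²) has coefficients 2,0,2 for degrees 0…2.
(1 - y - y² + 2y³ - 2y⁴) has coefficients 1,-1,-1,2,-2 for degrees 0…4.
Multiplying by (1 + 2y⁵ + y⁶) gives running coefficients 1,-1,-1,2,-2 for degrees 0…4.
Finally multiplying by (1 + y + y²), the product of all factors after the first has coefficients 1,0,-1,0,-1 for degrees 0…4.
[y⁴] = 2·(-1) + 2·(-1) = -4.

-4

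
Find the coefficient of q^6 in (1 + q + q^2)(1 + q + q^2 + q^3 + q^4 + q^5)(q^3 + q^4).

(1 + q + q^2) has coefficients 1,1,1 for degrees 0…2.
(1 + q + q^2 + q^3 + q^4 + q^5) has coefficients 1,1,1,1,1,1,0 for degrees 0…6.
Finally multiplying by (q^3 + q^4), the product of all factors after the first has coefficients 0,0,0,1,2,2,2 for degrees 0…6.
[q^6] = 1·2 + 1·2 + 1·2 = 6.

6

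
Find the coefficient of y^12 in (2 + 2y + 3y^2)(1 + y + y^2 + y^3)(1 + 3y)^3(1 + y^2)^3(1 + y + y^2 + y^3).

(2 + 2y + 3y^2) has coefficients 2,2,3 for degrees 0…2.
(1 + y + y^2 + y^3) has coefficients 1,1,1,1,0,0,0,0,0,0,0,0,0 for degrees 0…12.
Multiplying by (1 + 3y)^3 gives running coefficients 1,10,37,64,63,54,27,0,0,0,0,0,0 for degrees 0…12.
Multiplying by (1 + y^2)^3 gives running coefficients 1,10,40,94,177,276,328,364,307,226,144,54,27 for degrees 0…12.
Finally multiplying by (1 + y + y^2 + y^3), the product of all factors after the first has coefficients 1,11,51,145,321,587,875,1145,1275,1225,1041,731,451 for degrees 0…12.
[y^12] = 2·451 + 2·731 + 3·1041 = 5487.

5487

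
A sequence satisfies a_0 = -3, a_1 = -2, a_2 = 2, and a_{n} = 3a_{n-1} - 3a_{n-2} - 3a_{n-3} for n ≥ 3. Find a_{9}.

The ordinary generating function has denominator 1 - 3q + 3q^2 + 3q^3.
Iterating the recurrence: a_0,…,a_{9} = -3, -2, 2, 21, 63, 120, 108, -225, -1359, -3726.

-3726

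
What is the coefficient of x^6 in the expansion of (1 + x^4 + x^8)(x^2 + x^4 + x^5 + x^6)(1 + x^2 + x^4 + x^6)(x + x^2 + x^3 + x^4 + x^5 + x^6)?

4

(1 + x^4 + x^8) has coefficients 1,0,0,0,1,0,0 for degrees 0…6.
(x^2 + x^4 + x^5 + x^6) has coefficients 0,0,1,0,1,1,1 for degrees 0…6.
Multiplying by (1 + x^2 + x^4 + x^6) gives running coefficients 0,0,1,0,2,1,3 for degrees 0…6.
Finally multiplying by (x + x^2 + x^3 + x^4 + x^5 + x^6), the product of all factors after the first has coefficients 0,0,0,1,1,3,4 for degrees 0…6.
[x^6] = 1·4 + 1·0 = 4.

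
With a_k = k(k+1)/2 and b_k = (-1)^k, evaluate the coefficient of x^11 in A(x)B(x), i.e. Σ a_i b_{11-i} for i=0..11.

Write out a_i and b_{11-i} for i = 0,…,11 and sum the products.
Σ = 0·(-1) + 1·1 + 3·(-1) + 6·1 + 10·(-1) + 15·1 + 21·(-1) + 28·1 + 36·(-1) + 45·1 + 55·(-1) + 66·1 = 36.

36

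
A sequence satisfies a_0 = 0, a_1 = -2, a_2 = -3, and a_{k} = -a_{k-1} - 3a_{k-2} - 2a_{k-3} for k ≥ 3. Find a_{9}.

The ordinary generating function has denominator 1 + z + 3z^2 + 2z^3.
Iterating the recurrence: a_0,…,a_{9} = 0, -2, -3, 9, 4, -25, -5, 72, -7, -199.

-199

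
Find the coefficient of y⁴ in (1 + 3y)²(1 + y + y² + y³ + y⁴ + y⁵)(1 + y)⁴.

205

(1 + 3y)² has coefficients 1,6,9 for degrees 0…2.
(1 + y + y² + y³ + y⁴ + y⁵) has coefficients 1,1,1,1,1 for degrees 0…4.
Finally multiplying by (1 + y)⁴, the product of all factors after the first has coefficients 1,5,11,15,16 for degrees 0…4.
[y⁴] = 1·16 + 6·15 + 9·11 = 205.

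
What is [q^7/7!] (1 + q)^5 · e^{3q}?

435942

The EGF product rule gives c_7 = Σ_{k_1+k_2=7} C(7; k_1,k_2) · ∏ g_i(k_i), where (1+q)^5 gives the falling factorial (5)_k; e^{3q} gives (3)^k.
g_1(k) for k = 0…7: 1, 5, 20, 60, 120, 120, 0, 0.
g_2(k) for k = 0…7: 1, 3, 9, 27, 81, 243, 729, 2187.
c_7 = Σ_k C(7,k)·g_1(k)·g_2(7−k) = 1·1·2187 + 7·5·729 + 21·20·243 + 35·60·81 + 35·120·27 + 21·120·9 = 2187 + 25515 + 102060 + 170100 + 113400 + 22680 = 435942.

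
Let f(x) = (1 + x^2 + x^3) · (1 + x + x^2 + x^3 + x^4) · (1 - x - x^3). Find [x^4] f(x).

(1 + x^2 + x^3) has coefficients 1,0,1,1 for degrees 0…3.
(1 + x + x^2 + x^3 + x^4) has coefficients 1,1,1,1,1 for degrees 0…4.
Finally multiplying by (1 - x - x^3), the product of all factors after the first has coefficients 1,0,0,-1,-1 for degrees 0…4.
[x^4] = 1·(-1) + 1·0 + 1·0 = -1.

-1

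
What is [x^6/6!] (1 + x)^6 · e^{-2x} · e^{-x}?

The EGF product rule gives c_6 = Σ_{k_1+k_2+k_3=6} C(6; k_1,k_2,k_3) · ∏ g_i(k_i), where (1+x)^6 gives the falling factorial (6)_k; e^{-2x} gives (-2)^k; e^{-x} gives (-1)^k.
g_1(k) for k = 0…6: 1, 6, 30, 120, 360, 720, 720.
g_2(k) for k = 0…6: 1, -2, 4, -8, 16, -32, 64.
g_3(k) for k = 0…6: 1, -1, 1, -1, 1, -1, 1.
First combine the last two factors: h(k) = Σ_j C(k,j)·g_2(j)·g_3(k−j) for k = 0…6: 1, -3, 9, -27, 81, -243, 729.
c_6 = Σ_k C(6,k)·g_1(k)·h(6−k) = 1·1·729 + 6·6·(-243) + 15·30·81 + 20·120·(-27) + 15·360·9 + 6·720·(-3) + 1·720·1 = 729 − 8748 + 36450 − 64800 + 48600 − 12960 + 720 = -9.

-9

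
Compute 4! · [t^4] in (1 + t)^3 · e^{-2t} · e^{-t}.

9

The EGF product rule gives c_4 = Σ_{k_1+k_2+k_3=4} C(4; k_1,k_2,k_3) · ∏ g_i(k_i), where (1+t)^3 gives the falling factorial (3)_k; e^{-2t} gives (-2)^k; e^{-t} gives (-1)^k.
g_1(k) for k = 0…4: 1, 3, 6, 6, 0.
g_2(k) for k = 0…4: 1, -2, 4, -8, 16.
g_3(k) for k = 0…4: 1, -1, 1, -1, 1.
First combine the last two factors: h(k) = Σ_j C(k,j)·g_2(j)·g_3(k−j) for k = 0…4: 1, -3, 9, -27, 81.
c_4 = Σ_k C(4,k)·g_1(k)·h(4−k) = 1·1·81 + 4·3·(-27) + 6·6·9 + 4·6·(-3) = 81 − 324 + 324 − 72 = 9.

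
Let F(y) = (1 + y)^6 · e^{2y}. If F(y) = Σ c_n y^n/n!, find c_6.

58576

The EGF product rule gives c_6 = Σ_{k_1+k_2=6} C(6; k_1,k_2) · ∏ g_i(k_i), where (1+y)^6 gives the falling factorial (6)_k; e^{2y} gives (2)^k.
g_1(k) for k = 0…6: 1, 6, 30, 120, 360, 720, 720.
g_2(k) for k = 0…6: 1, 2, 4, 8, 16, 32, 64.
c_6 = Σ_k C(6,k)·g_1(k)·g_2(6−k) = 1·1·64 + 6·6·32 + 15·30·16 + 20·120·8 + 15·360·4 + 6·720·2 + 1·720·1 = 64 + 1152 + 7200 + 19200 + 21600 + 8640 + 720 = 58576.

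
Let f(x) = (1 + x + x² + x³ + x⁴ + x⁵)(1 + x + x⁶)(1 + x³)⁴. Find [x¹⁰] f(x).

25

(1 + x + x² + x³ + x⁴ + x⁵) has coefficients 1,1,1,1,1,1 for degrees 0…5.
(1 + x + x⁶) has coefficients 1,1,0,0,0,0,1,0,0,0,0 for degrees 0…10.
Finally multiplying by (1 + x³)⁴, the product of all factors after the first has coefficients 1,1,0,4,4,0,7,6,0,8,4 for degrees 0…10.
[x¹⁰] = 1·4 + 1·8 + 1·0 + 1·6 + 1·7 + 1·0 = 25.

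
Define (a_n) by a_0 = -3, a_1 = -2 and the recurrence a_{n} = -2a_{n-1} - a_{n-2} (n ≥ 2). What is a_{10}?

The ordinary generating function has denominator 1 + 2y + y^2.
Iterating the recurrence: a_0,…,a_{10} = -3, -2, 7, -12, 17, -22, 27, -32, 37, -42, 47.

47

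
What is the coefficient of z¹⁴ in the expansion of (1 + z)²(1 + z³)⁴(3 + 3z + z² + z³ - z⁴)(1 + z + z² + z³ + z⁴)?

(1 + z)² has coefficients 1,2,1 for degrees 0…2.
(1 + z³)⁴ has coefficients 1,0,0,4,0,0,6,0,0,4,0,0,1,0,0 for degrees 0…14.
Multiplying by (3 + 3z + z² + z³ - z⁴) gives running coefficients 3,3,1,13,11,4,22,14,6,18,6,4,7,-1,1 for degrees 0…14.
Finally multiplying by (1 + z + z² + z³ + z⁴), the product of all factors after the first has coefficients 3,6,7,20,31,32,51,64,57,64,66,48,41,34,17 for degrees 0…14.
[z¹⁴] = 1·17 + 2·34 + 1·41 = 126.

126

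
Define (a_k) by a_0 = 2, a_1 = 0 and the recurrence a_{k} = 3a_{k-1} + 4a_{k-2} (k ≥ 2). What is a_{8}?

26216

The ordinary generating function has denominator 1 - 3q - 4q^2.
Iterating the recurrence: a_0,…,a_{8} = 2, 0, 8, 24, 104, 408, 1640, 6552, 26216.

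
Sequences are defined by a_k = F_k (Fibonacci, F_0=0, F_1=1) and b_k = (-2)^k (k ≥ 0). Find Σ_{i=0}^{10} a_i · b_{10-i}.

-385

The convolution is the x^10 coefficient of A(x)B(x).
Σ = 0·1024 + 1·(-512) + 1·256 + 2·(-128) + 3·64 + 5·(-32) + 8·16 + 13·(-8) + 21·4 + 34·(-2) + 55·1 = -385.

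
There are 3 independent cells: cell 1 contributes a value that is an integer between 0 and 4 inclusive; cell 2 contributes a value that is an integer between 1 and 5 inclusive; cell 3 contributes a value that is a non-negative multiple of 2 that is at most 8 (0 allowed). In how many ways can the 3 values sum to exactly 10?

The generating function for the choices is (1 + q + q² + q³ + q⁴)·(q + q² + q³ + q⁴ + q⁵)·(1 + q² + q⁴ + q⁶ + q⁸); the count is [q¹⁰].
(1 + q + q² + q³ + q⁴) has coefficients 1,1,1,1,1 for degrees 0…4.
(q + q² + q³ + q⁴ + q⁵) has coefficients 0,1,1,1,1,1,0,0,0,0,0 for degrees 0…10.
Finally multiplying by (1 + q² + q⁴ + q⁶ + q⁸), the product of all factors after the first has coefficients 0,1,1,2,2,3,2,3,2,3,2 for degrees 0…10.
[q¹⁰] = 1·2 + 1·3 + 1·2 + 1·3 + 1·2 = 12.

12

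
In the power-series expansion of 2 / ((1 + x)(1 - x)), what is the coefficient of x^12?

The denominator gives the recurrence a_n = a_(n−2) for n ≥ 2; the numerator fixes a_0 = 2, a_1 = 0.
Iterating: 2, 0, 2, 0, 2, 0, 2, 0, 2, 0, 2, 0, 2, so a_12 = 2.

2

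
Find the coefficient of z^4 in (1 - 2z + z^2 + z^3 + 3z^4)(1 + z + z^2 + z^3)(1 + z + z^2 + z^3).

3

(1 - 2z + z^2 + z^3 + 3z^4) has coefficients 1,-2,1,1,3 for degrees 0…4.
(1 + z + z^2 + z^3) has coefficients 1,1,1,1,0 for degrees 0…4.
Finally multiplying by (1 + z + z^2 + z^3), the product of all factors after the first has coefficients 1,2,3,4,3 for degrees 0…4.
[z^4] = 1·3 − 2·4 + 1·3 + 1·2 + 3·1 = 3.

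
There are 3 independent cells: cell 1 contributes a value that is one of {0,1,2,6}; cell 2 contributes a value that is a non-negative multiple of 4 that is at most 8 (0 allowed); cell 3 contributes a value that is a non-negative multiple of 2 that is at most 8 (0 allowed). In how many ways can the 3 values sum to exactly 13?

The generating function for the choices is (1 + x + x^2 + x^6)·(1 + x^4 + x^8)·(1 + x^2 + x^4 + x^6 + x^8); the count is [x^13].
(1 + x + x^2 + x^6) has coefficients 1,1,1,0,0,0,1 for degrees 0…6.
(1 + x^4 + x^8) has coefficients 1,0,0,0,1,0,0,0,1,0,0,0,0,0 for degrees 0…13.
Finally multiplying by (1 + x^2 + x^4 + x^6 + x^8), the product of all factors after the first has coefficients 1,0,1,0,2,0,2,0,3,0,2,0,2,0 for degrees 0…13.
[x^13] = 1·0 + 1·2 + 1·0 + 1·0 = 2.

2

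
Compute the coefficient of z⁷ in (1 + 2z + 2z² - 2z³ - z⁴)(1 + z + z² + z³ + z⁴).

(1 + 2z + 2z² - 2z³ - z⁴) has coefficients 1,2,2,-2,-1 for degrees 0…4.
(1 + z + z² + z³ + z⁴) has coefficients 1,1,1,1,1,0,0,0 for degrees 0…7.
[z⁷] = 1·0 + 2·0 + 2·0 − 2·1 − 1·1 = -3.

-3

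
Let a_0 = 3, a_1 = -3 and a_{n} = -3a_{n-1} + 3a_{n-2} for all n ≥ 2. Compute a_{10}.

719523

The ordinary generating function has denominator 1 + 3z - 3z^2.
Iterating the recurrence: a_0,…,a_{10} = 3, -3, 18, -63, 243, -918, 3483, -13203, 50058, -189783, 719523.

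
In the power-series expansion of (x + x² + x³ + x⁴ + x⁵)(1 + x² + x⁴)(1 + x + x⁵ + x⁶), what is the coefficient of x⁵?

5

(x + x² + x³ + x⁴ + x⁵) has coefficients 0,1,1,1,1,1 for degrees 0…5.
(1 + x² + x⁴) has coefficients 1,0,1,0,1,0 for degrees 0…5.
Finally multiplying by (1 + x + x⁵ + x⁶), the product of all factors after the first has coefficients 1,1,1,1,1,2 for degrees 0…5.
[x⁵] = 1·1 + 1·1 + 1·1 + 1·1 + 1·1 = 5.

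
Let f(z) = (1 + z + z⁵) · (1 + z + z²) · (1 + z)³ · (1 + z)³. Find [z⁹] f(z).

(1 + z + z⁵) has coefficients 1,1,0,0,0,1 for degrees 0…5.
(1 + z + z²) has coefficients 1,1,1,0,0,0,0,0,0,0 for degrees 0…9.
Multiplying by (1 + z)³ gives running coefficients 1,4,7,7,4,1,0,0,0,0 for degrees 0…9.
Finally multiplying by (1 + z)³, the product of all factors after the first has coefficients 1,7,22,41,50,41,22,7,1,0 for degrees 0…9.
[z⁹] = 1·0 + 1·1 + 1·50 = 51.

51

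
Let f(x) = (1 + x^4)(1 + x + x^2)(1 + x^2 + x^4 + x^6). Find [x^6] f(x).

(1 + x^4) has coefficients 1,0,0,0,1 for degrees 0…4.
(1 + x + x^2) has coefficients 1,1,1,0,0,0,0 for degrees 0…6.
Finally multiplying by (1 + x^2 + x^4 + x^6), the product of all factors after the first has coefficients 1,1,2,1,2,1,2 for degrees 0…6.
[x^6] = 1·2 + 1·2 = 4.

4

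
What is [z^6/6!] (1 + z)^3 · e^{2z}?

3040

The EGF product rule gives c_6 = Σ_{k_1+k_2=6} C(6; k_1,k_2) · ∏ g_i(k_i), where (1+z)^3 gives the falling factorial (3)_k; e^{2z} gives (2)^k.
g_1(k) for k = 0…6: 1, 3, 6, 6, 0, 0, 0.
g_2(k) for k = 0…6: 1, 2, 4, 8, 16, 32, 64.
c_6 = Σ_k C(6,k)·g_1(k)·g_2(6−k) = 1·1·64 + 6·3·32 + 15·6·16 + 20·6·8 = 64 + 576 + 1440 + 960 = 3040.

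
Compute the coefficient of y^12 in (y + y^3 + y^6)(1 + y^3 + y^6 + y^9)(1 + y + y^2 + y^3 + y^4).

5

(y + y^3 + y^6) has coefficients 0,1,0,1,0,0,1 for degrees 0…6.
(1 + y^3 + y^6 + y^9) has coefficients 1,0,0,1,0,0,1,0,0,1,0,0,0 for degrees 0…12.
Finally multiplying by (1 + y + y^2 + y^3 + y^4), the product of all factors after the first has coefficients 1,1,1,2,2,1,2,2,1,2,2,1,1 for degrees 0…12.
[y^12] = 1·1 + 1·2 + 1·2 = 5.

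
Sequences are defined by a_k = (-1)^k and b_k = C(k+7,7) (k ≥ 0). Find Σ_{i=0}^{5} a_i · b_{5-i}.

553

This is [x^5] in the product of the two ordinary generating functions.
Σ = 1·792 − 1·330 + 1·120 − 1·36 + 1·8 − 1·1 = 553.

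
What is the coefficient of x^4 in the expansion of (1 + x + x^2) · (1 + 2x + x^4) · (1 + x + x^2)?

6

(1 + x + x^2) has coefficients 1,1,1 for degrees 0…2.
(1 + 2x + x^4) has coefficients 1,2,0,0,1 for degrees 0…4.
Finally multiplying by (1 + x + x^2), the product of all factors after the first has coefficients 1,3,3,2,1 for degrees 0…4.
[x^4] = 1·1 + 1·2 + 1·3 = 6.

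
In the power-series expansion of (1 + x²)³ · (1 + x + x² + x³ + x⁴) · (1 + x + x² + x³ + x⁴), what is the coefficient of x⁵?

(1 + x²)³ has coefficients 1,0,3,0,3,0 for degrees 0…5.
(1 + x + x² + x³ + x⁴) has coefficients 1,1,1,1,1,0 for degrees 0…5.
Finally multiplying by (1 + x + x² + x³ + x⁴), the product of all factors after the first has coefficients 1,2,3,4,5,4 for degrees 0…5.
[x⁵] = 1·4 + 3·4 + 3·2 = 22.

22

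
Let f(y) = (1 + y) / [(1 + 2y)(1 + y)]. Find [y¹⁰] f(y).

1024

The denominator gives the recurrence a_n = −3a_(n−1) − 2a_(n−2) for n ≥ 2; the numerator fixes a_0 = 1, a_1 = -2.
Iterating: 1, -2, 4, -8, 16, -32, 64, -128, 256, -512, 1024, so a_10 = 1024.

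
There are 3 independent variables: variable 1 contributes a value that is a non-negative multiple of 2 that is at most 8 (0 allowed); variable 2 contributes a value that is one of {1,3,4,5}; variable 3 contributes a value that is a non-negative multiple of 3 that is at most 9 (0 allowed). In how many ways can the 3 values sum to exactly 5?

3

The generating function for the choices is (1 + y² + y⁴ + y⁶ + y⁸)·(y + y³ + y⁴ + y⁵)·(1 + y³ + y⁶ + y⁹); the count is [y⁵].
(1 + y² + y⁴ + y⁶ + y⁸) has coefficients 1,0,1,0,1,0 for degrees 0…5.
(y + y³ + y⁴ + y⁵) has coefficients 0,1,0,1,1,1 for degrees 0…5.
Finally multiplying by (1 + y³ + y⁶ + y⁹), the product of all factors after the first has coefficients 0,1,0,1,2,1 for degrees 0…5.
[y⁵] = 1·1 + 1·1 + 1·1 = 3.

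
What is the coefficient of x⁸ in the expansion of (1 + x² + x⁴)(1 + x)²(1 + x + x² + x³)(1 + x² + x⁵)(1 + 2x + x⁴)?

66

(1 + x² + x⁴) has coefficients 1,0,1,0,1 for degrees 0…4.
(1 + x)² has coefficients 1,2,1,0,0,0,0,0,0 for degrees 0…8.
Multiplying by (1 + x + x² + x³) gives running coefficients 1,3,4,4,3,1,0,0,0 for degrees 0…8.
Multiplying by (1 + x² + x⁵) gives running coefficients 1,3,5,7,7,6,6,5,4 for degrees 0…8.
Finally multiplying by (1 + 2x + x⁴), the product of all factors after the first has coefficients 1,5,11,17,22,23,23,24,21 for degrees 0…8.
[x⁸] = 1·21 + 1·23 + 1·22 = 66.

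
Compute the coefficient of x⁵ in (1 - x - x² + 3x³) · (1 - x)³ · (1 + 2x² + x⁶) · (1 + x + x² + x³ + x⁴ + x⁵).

(1 - x - x² + 3x³) has coefficients 1,-1,-1,3 for degrees 0…3.
(1 - x)³ has coefficients 1,-3,3,-1,0,0 for degrees 0…5.
Multiplying by (1 + 2x² + x⁶) gives running coefficients 1,-3,5,-7,6,-2 for degrees 0…5.
Finally multiplying by (1 + x + x² + x³ + x⁴ + x⁵), the product of all factors after the first has coefficients 1,-2,3,-4,2,0 for degrees 0…5.
[x⁵] = 1·0 − 1·2 − 1·(-4) + 3·3 = 11.

11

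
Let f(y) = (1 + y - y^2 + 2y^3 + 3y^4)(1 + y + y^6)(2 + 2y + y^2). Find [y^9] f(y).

(1 + y - y^2 + 2y^3 + 3y^4) has coefficients 1,1,-1,2,3 for degrees 0…4.
(1 + y + y^6) has coefficients 1,1,0,0,0,0,1,0,0,0 for degrees 0…9.
Finally multiplying by (2 + 2y + y^2), the product of all factors after the first has coefficients 2,4,3,1,0,0,2,2,1,0 for degrees 0…9.
[y^9] = 1·0 + 1·1 − 1·2 + 2·2 + 3·0 = 3.

3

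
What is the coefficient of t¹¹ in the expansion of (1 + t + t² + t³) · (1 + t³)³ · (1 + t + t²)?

6

(1 + t + t² + t³) has coefficients 1,1,1,1 for degrees 0…3.
(1 + t³)³ has coefficients 1,0,0,3,0,0,3,0,0,1,0,0 for degrees 0…11.
Finally multiplying by (1 + t + t²), the product of all factors after the first has coefficients 1,1,1,3,3,3,3,3,3,1,1,1 for degrees 0…11.
[t¹¹] = 1·1 + 1·1 + 1·1 + 1·3 = 6.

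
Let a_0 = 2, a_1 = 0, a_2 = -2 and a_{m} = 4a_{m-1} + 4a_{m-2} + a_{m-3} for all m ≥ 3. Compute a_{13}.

The ordinary generating function has denominator 1 - 4q - 4q^2 - q^3.
Iterating the recurrence: a_0,…,a_{13} = 2, 0, -2, -6, -32, -154, -750, -3648, -17746, -86326, -419936, -2042794, -9937246, -48340096.

-48340096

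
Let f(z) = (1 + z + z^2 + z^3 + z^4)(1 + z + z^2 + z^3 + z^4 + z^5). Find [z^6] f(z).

4

(1 + z + z^2 + z^3 + z^4) has coefficients 1,1,1,1,1 for degrees 0…4.
(1 + z + z^2 + z^3 + z^4 + z^5) has coefficients 1,1,1,1,1,1,0 for degrees 0…6.
[z^6] = 1·0 + 1·1 + 1·1 + 1·1 + 1·1 = 4.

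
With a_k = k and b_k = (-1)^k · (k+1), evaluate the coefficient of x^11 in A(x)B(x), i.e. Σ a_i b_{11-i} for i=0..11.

6

This is [x^11] in the product of the two ordinary generating functions.
Σ = 0·(-12) + 1·11 + 2·(-10) + 3·9 + 4·(-8) + 5·7 + 6·(-6) + 7·5 + 8·(-4) + 9·3 + 10·(-2) + 11·1 = 6.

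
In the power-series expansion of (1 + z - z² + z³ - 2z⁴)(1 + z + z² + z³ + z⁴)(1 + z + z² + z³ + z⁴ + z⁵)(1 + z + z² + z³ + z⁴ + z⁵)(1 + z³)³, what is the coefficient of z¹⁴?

(1 + z - z² + z³ - 2z⁴) has coefficients 1,1,-1,1,-2 for degrees 0…4.
(1 + z + z² + z³ + z⁴) has coefficients 1,1,1,1,1,0,0,0,0,0,0,0,0,0,0 for degrees 0…14.
Multiplying by (1 + z + z² + z³ + z⁴ + z⁵) gives running coefficients 1,2,3,4,5,5,4,3,2,1,0,0,0,0,0 for degrees 0…14.
Multiplying by (1 + z + z² + z³ + z⁴ + z⁵) gives running coefficients 1,3,6,10,15,20,23,24,23,20,15,10,6,3,1 for degrees 0…14.
Finally multiplying by (1 + z³)³, the product of all factors after the first has coefficients 1,3,6,13,24,38,56,78,101,120,135,145,145,135,120 for degrees 0…14.
[z¹⁴] = 1·120 + 1·135 − 1·145 + 1·145 − 2·135 = -15.

-15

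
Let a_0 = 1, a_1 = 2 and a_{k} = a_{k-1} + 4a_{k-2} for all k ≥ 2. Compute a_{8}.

1606

The ordinary generating function has denominator 1 - y - 4y^2.
Iterating the recurrence: a_0,…,a_{8} = 1, 2, 6, 14, 38, 94, 246, 622, 1606.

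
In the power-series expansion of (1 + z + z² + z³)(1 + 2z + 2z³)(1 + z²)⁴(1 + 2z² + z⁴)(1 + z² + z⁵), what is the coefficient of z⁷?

(1 + z + z² + z³) has coefficients 1,1,1,1 for degrees 0…3.
(1 + 2z + 2z³) has coefficients 1,2,0,2,0,0,0,0 for degrees 0…7.
Multiplying by (1 + z²)⁴ gives running coefficients 1,2,4,10,6,20,4,20 for degrees 0…7.
Multiplying by (1 + 2z² + z⁴) gives running coefficients 1,2,6,14,15,42,20,70 for degrees 0…7.
Finally multiplying by (1 + z² + z⁵), the product of all factors after the first has coefficients 1,2,7,16,21,57,37,118 for degrees 0…7.
[z⁷] = 1·118 + 1·37 + 1·57 + 1·21 = 233.

233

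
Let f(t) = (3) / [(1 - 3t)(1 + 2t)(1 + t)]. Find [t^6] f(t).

1137

Partial fractions give a closed form: a_n = (27/20)·3^n + (12/5)·(-2)^n + (-3/4)·(-1)^n.
At n = 6: a_6 = 1137.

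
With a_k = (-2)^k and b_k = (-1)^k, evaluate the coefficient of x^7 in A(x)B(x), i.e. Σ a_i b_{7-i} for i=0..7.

-255

The convolution is the x^7 coefficient of A(x)B(x).
Σ = 1·(-1) − 2·1 + 4·(-1) − 8·1 + 16·(-1) − 32·1 + 64·(-1) − 128·1 = -255.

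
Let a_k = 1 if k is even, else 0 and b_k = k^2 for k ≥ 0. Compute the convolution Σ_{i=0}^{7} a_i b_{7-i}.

This is [x^7] in the product of the two ordinary generating functions.
Σ = 1·49 + 0·36 + 1·25 + 0·16 + 1·9 + 0·4 + 1·1 + 0·0 = 84.

84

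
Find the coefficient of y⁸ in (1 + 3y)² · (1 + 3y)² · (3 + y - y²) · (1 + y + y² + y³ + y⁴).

189

(1 + 3y)² has coefficients 1,6,9 for degrees 0…2.
(1 + 3y)² has coefficients 1,6,9,0,0,0,0,0,0 for degrees 0…8.
Multiplying by (3 + y - y²) gives running coefficients 3,19,32,3,-9,0,0,0,0 for degrees 0…8.
Finally multiplying by (1 + y + y² + y³ + y⁴), the product of all factors after the first has coefficients 3,22,54,57,48,45,26,-6,-9 for degrees 0…8.
[y⁸] = 1·(-9) + 6·(-6) + 9·26 = 189.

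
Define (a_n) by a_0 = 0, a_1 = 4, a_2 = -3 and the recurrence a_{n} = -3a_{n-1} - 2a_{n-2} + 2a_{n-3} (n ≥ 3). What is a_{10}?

31

The ordinary generating function has denominator 1 + 3y + 2y^2 - 2y^3.
Iterating the recurrence: a_0,…,a_{10} = 0, 4, -3, 1, 11, -41, 103, -205, 327, -365, 31.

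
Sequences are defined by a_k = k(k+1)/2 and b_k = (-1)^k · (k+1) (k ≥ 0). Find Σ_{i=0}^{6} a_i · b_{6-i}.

This is [x^6] in the product of the two ordinary generating functions.
Σ = 0·7 + 1·(-6) + 3·5 + 6·(-4) + 10·3 + 15·(-2) + 21·1 = 6.

6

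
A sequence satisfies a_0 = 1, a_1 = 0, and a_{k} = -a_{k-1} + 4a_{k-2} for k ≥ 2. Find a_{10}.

4660

The ordinary generating function has denominator 1 + t - 4t^2.
Iterating the recurrence: a_0,…,a_{10} = 1, 0, 4, -4, 20, -36, 116, -260, 724, -1764, 4660.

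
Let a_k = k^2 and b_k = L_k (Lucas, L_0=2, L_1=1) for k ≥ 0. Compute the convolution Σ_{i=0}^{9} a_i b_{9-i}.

This is [x^9] in the product of the two ordinary generating functions.
Σ = 0·76 + 1·47 + 4·29 + 9·18 + 16·11 + 25·7 + 36·4 + 49·3 + 64·1 + 81·2 = 1193.

1193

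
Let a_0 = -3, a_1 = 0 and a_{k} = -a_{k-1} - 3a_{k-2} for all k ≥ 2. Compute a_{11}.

-279

The ordinary generating function has denominator 1 + x + 3x^2.
Iterating the recurrence: a_0,…,a_{11} = -3, 0, 9, -9, -18, 45, 9, -144, 117, 315, -666, -279.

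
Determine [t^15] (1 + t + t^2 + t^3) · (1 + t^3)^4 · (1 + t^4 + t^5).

(1 + t + t^2 + t^3) has coefficients 1,1,1,1 for degrees 0…3.
(1 + t^3)^4 has coefficients 1,0,0,4,0,0,6,0,0,4,0,0,1,0,0,0 for degrees 0…15.
Finally multiplying by (1 + t^4 + t^5), the product of all factors after the first has coefficients 1,0,0,4,1,1,6,4,4,4,6,6,1,4,4,0 for degrees 0…15.
[t^15] = 1·0 + 1·4 + 1·4 + 1·1 = 9.

9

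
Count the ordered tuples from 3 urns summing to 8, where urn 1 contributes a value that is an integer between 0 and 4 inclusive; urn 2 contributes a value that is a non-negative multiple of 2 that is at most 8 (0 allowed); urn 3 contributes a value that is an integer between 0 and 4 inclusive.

13

The generating function for the choices is (1 + t + t^2 + t^3 + t^4)·(1 + t^2 + t^4 + t^6 + t^8)·(1 + t + t^2 + t^3 + t^4); the count is [t^8].
(1 + t + t^2 + t^3 + t^4) has coefficients 1,1,1,1,1 for degrees 0…4.
(1 + t^2 + t^4 + t^6 + t^8) has coefficients 1,0,1,0,1,0,1,0,1 for degrees 0…8.
Finally multiplying by (1 + t + t^2 + t^3 + t^4), the product of all factors after the first has coefficients 1,1,2,2,3,2,3,2,3 for degrees 0…8.
[t^8] = 1·3 + 1·2 + 1·3 + 1·2 + 1·3 = 13.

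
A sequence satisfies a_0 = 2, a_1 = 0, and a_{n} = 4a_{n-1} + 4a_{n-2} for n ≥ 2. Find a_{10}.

2017280

The ordinary generating function has denominator 1 - 4x - 4x^2.
Iterating the recurrence: a_0,…,a_{10} = 2, 0, 8, 32, 160, 768, 3712, 17920, 86528, 417792, 2017280.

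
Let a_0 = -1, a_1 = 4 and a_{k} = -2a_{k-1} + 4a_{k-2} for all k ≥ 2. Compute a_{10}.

The ordinary generating function has denominator 1 + 2y - 4y^2.
Iterating the recurrence: a_0,…,a_{10} = -1, 4, -12, 40, -128, 416, -1344, 4352, -14080, 45568, -147456.

-147456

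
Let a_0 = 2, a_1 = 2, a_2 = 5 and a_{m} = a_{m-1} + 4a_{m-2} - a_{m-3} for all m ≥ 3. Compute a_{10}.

The ordinary generating function has denominator 1 - x - 4x^2 + x^3.
Iterating the recurrence: a_0,…,a_{10} = 2, 2, 5, 11, 29, 68, 173, 416, 1040, 2531, 6275.

6275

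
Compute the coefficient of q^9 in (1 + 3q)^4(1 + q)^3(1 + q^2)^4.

5293

(1 + 3q)^4 has coefficients 1,12,54,108,81 for degrees 0…4.
(1 + q)^3 has coefficients 1,3,3,1,0,0,0,0,0,0 for degrees 0…9.
Finally multiplying by (1 + q^2)^4, the product of all factors after the first has coefficients 1,3,7,13,18,22,22,18,13,7 for degrees 0…9.
[q^9] = 1·7 + 12·13 + 54·18 + 108·22 + 81·22 = 5293.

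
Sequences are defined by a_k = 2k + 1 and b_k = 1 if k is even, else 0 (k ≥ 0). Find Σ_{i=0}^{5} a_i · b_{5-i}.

21

The convolution is the t^5 coefficient of A(t)B(t).
Σ = 1·0 + 3·1 + 5·0 + 7·1 + 9·0 + 11·1 = 21.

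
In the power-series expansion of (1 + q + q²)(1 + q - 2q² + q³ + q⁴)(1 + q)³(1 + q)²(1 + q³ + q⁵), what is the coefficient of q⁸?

(1 + q + q²) has coefficients 1,1,1 for degrees 0…2.
(1 + q - 2q² + q³ + q⁴) has coefficients 1,1,-2,1,1,0,0,0,0 for degrees 0…8.
Multiplying by (1 + q)³ gives running coefficients 1,4,4,-1,-1,4,4,1,0 for degrees 0…8.
Multiplying by (1 + q)² gives running coefficients 1,6,13,11,1,1,11,13,6 for degrees 0…8.
Finally multiplying by (1 + q³ + q⁵), the product of all factors after the first has coefficients 1,6,13,12,7,15,28,27,18 for degrees 0…8.
[q⁸] = 1·18 + 1·27 + 1·28 = 73.

73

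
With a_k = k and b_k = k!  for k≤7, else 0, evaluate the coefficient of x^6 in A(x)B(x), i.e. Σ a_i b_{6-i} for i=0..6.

The convolution is the x^6 coefficient of A(x)B(x).
Σ = 0·720 + 1·120 + 2·24 + 3·6 + 4·2 + 5·1 + 6·1 = 205.

205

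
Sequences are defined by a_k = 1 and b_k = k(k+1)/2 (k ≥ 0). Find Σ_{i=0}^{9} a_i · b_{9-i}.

165

The convolution is the t^9 coefficient of A(t)B(t).
Σ = 1·45 + 1·36 + 1·28 + 1·21 + 1·15 + 1·10 + 1·6 + 1·3 + 1·1 + 1·0 = 165.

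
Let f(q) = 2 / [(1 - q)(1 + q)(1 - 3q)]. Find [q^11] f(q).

Partial fractions give a closed form: a_n = (-1/2)·1^n + (1/4)·(-1)^n + (9/4)·3^n.
At n = 11: a_11 = 398580.

398580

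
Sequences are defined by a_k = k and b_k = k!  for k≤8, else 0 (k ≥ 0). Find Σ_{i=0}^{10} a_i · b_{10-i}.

This is [x^10] in the product of the two ordinary generating functions.
Σ = 0·0 + 1·0 + 2·40320 + 3·5040 + 4·720 + 5·120 + 6·24 + 7·6 + 8·2 + 9·1 + 10·1 = 99461.

99461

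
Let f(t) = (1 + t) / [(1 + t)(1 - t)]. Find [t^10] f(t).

1

Partial fractions give a closed form: a_n = (1)·1^n.
At n = 10: a_10 = 1.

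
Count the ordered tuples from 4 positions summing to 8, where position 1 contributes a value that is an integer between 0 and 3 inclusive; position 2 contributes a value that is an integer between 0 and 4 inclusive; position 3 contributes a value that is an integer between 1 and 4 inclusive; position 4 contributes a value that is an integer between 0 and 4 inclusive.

The generating function for the choices is (1 + x + x^2 + x^3)·(1 + x + x^2 + x^3 + x^4)·(x + x^2 + x^3 + x^4)·(1 + x + x^2 + x^3 + x^4); the count is [x^8].
(1 + x + x^2 + x^3) has coefficients 1,1,1,1 for degrees 0…3.
(1 + x + x^2 + x^3 + x^4) has coefficients 1,1,1,1,1,0,0,0,0 for degrees 0…8.
Multiplying by (x + x^2 + x^3 + x^4) gives running coefficients 0,1,2,3,4,4,3,2,1 for degrees 0…8.
Finally multiplying by (1 + x + x^2 + x^3 + x^4), the product of all factors after the first has coefficients 0,1,3,6,10,14,16,16,14 for degrees 0…8.
[x^8] = 1·14 + 1·16 + 1·16 + 1·14 = 60.

60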